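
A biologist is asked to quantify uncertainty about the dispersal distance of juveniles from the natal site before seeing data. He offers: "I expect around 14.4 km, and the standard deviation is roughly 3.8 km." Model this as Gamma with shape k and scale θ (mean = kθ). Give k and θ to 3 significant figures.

For Gamma(k, scale θ): mean = kθ, variance = kθ², so CV = 1/√k.
CV = SD/mean = 3.8/14.4 = 0.2639, hence k = 1/CV² = 14.4.
Then θ = mean/k = 14.4/14.4 = 1.

k ≈ 14.4, θ ≈ 1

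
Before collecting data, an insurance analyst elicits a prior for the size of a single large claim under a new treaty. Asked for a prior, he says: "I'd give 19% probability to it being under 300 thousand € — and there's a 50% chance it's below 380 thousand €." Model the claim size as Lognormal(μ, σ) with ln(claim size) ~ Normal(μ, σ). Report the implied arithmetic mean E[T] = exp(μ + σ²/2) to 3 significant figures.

E[T] ≈ 394 thousand €

If T ~ Lognormal(μ,σ) then ln T ~ Normal(μ,σ), so the p-quantile of ln T is μ + z_p·σ.
ln(300) = 5.704 and ln(380) = 5.94; z_{0.19} = -0.8779, z_{0.5} = 0.
σ = (5.94 − 5.704)/(0 − (-0.8779)) = 0.269.
μ = 5.704 − (-0.8779)·0.269 = 5.940.
E[T] = exp(μ + σ²/2) = exp(5.940 + 0.0363) = 394 thousand €.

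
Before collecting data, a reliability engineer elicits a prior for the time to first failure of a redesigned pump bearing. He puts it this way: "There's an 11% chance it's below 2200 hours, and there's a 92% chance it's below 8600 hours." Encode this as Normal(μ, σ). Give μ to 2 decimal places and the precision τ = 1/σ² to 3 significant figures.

μ = 5182.89, τ = 1.69e-07

For Normal(μ,σ), the p-quantile is μ + z_p·σ. Here z_{0.11} = -1.227, z_{0.92} = 1.405.
So 2200 = μ − 1.227σ and 8600 = μ + 1.405σ.
Subtracting: σ = (8600 − 2200)/(1.405 − (-1.227)) = 2431.98.
Then μ = 2200 − (-1.227)·2431.98 = 5182.89.
Precision τ = 1/σ² = 1/2432² = 1.69e-07.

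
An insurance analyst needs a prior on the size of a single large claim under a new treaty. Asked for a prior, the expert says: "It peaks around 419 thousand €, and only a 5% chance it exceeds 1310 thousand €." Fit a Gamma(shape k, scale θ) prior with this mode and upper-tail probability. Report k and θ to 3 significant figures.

Gamma(k,θ) with k>1 has mode (k−1)θ, so θ = 419/(k−1).
Need P(X < 1310) = 0.95 with θ tied to k this way. Start at k = 2, θ = 419: P(X<1310) ≈ 0.819.
Too low — raise k to concentrate. Iterating converges to k ≈ 3.03.
Then θ = 419/(3.03−1) ≈ 207.

k ≈ 3.03, θ ≈ 207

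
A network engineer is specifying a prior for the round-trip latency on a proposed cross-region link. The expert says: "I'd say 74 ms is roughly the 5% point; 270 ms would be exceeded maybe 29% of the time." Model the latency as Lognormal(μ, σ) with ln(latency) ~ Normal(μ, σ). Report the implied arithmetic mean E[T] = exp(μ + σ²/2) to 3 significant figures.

If T ~ Lognormal(μ,σ) then ln T ~ Normal(μ,σ), so the p-quantile of ln T is μ + z_p·σ.
ln(74) = 4.304 and ln(270) = 5.598; z_{0.05} = -1.645, z_{0.71} = 0.5534.
σ = (5.598 − 4.304)/(0.5534 − (-1.645)) = 0.589.
μ = 4.304 − (-1.645)·0.589 = 5.273.
E[T] = exp(μ + σ²/2) = exp(5.273 + 0.1734) = 232 ms.

E[T] ≈ 232 ms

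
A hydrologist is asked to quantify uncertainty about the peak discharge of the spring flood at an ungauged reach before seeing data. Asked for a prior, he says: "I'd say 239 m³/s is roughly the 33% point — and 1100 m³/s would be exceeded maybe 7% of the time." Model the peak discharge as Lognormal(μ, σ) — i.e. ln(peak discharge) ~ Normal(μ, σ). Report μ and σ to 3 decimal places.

μ ≈ 5.827, σ ≈ 0.797

If T ~ Lognormal(μ,σ) then ln T ~ Normal(μ,σ), so the p-quantile of ln T is μ + z_p·σ.
ln(239) = 5.476 and ln(1100) = 7.003; z_{0.33} = -0.4399, z_{0.93} = 1.476.
σ = (7.003 − 5.476)/(1.476 − (-0.4399)) = 0.797.
μ = 5.476 − (-0.4399)·0.797 = 5.827.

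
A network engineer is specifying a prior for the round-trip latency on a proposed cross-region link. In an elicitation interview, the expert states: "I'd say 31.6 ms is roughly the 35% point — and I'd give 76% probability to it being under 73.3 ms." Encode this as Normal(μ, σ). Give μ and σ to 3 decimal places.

μ = 46.319, σ = 38.200

The p-quantile of Normal(μ,σ) is μ + z_p·σ, with z_{0.35} = -0.3853 and z_{0.76} = 0.7063.
Eliminate σ: μ = (z₂·x₁ − z₁·x₂)/(z₂ − z₁) = (0.7063·31.6 − (-0.3853)·73.3)/1.092 = 46.319.
Then σ = (x₂ − x₁)/(z₂ − z₁) = (73.3 − 31.6)/1.092 = 38.200.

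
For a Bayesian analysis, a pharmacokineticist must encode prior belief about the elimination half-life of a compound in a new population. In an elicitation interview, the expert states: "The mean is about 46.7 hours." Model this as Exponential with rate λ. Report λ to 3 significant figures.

λ ≈ 0.0214

Exponential mean = 1/λ, so λ = 1/46.7 = 0.0214.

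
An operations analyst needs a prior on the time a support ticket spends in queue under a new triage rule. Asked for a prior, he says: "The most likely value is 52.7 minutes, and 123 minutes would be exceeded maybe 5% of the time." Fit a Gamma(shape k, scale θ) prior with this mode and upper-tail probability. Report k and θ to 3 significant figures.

Gamma(k,θ) with k>1 has mode (k−1)θ, so θ = 52.7/(k−1).
Need P(X < 123) = 0.95 with θ tied to k this way. Start at k = 2, θ = 52.7: P(X<123) ≈ 0.677.
Too low — raise k to concentrate. Iterating converges to k ≈ 4.81.
Then θ = 52.7/(4.81−1) ≈ 13.8.

k ≈ 4.81, θ ≈ 13.8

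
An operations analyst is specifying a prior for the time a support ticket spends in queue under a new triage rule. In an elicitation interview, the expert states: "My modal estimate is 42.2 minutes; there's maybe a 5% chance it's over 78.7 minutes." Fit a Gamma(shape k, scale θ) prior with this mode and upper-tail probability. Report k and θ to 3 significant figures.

Gamma(k,θ) with k>1 has mode (k−1)θ, so θ = 42.2/(k−1).
Need P(X < 78.7) = 0.95 with θ tied to k this way. Start at k = 2, θ = 42.2: P(X<78.7) ≈ 0.556.
Too low — raise k to concentrate. Iterating converges to k ≈ 8.16.
Then θ = 42.2/(8.16−1) ≈ 5.89.

k ≈ 8.16, θ ≈ 5.89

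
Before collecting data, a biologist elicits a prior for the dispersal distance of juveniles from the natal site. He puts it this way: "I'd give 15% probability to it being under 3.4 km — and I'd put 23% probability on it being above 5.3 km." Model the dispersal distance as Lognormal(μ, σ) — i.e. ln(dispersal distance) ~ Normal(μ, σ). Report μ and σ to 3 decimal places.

If T ~ Lognormal(μ,σ) then ln T ~ Normal(μ,σ), so the p-quantile of ln T is μ + z_p·σ.
ln(3.4) = 1.224 and ln(5.3) = 1.668; z_{0.15} = -1.036, z_{0.77} = 0.7388.
σ = (1.668 − 1.224)/(0.7388 − (-1.036)) = 0.250.
μ = 1.224 − (-1.036)·0.250 = 1.483.

μ ≈ 1.483, σ ≈ 0.250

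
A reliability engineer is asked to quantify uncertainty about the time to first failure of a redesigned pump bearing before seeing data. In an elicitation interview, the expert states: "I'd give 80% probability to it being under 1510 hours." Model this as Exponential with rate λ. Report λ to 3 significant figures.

λ ≈ 0.00107

P(T < 1510.0) = 1 − e^(−λ·1510.0) = 0.8, so λ = −ln(1−0.8)/1510.0 = −ln(0.2)/1510.0 = 0.00107.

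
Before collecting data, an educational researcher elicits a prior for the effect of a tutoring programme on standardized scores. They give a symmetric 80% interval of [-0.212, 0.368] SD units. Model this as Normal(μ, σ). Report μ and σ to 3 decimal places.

μ = 0.078, σ = 0.226

A symmetric 80% interval runs μ ± z·σ with z = 1.282.
Half-width = 0.29, so σ = 0.29/1.282 = 0.226.
μ is the interval midpoint, 0.078.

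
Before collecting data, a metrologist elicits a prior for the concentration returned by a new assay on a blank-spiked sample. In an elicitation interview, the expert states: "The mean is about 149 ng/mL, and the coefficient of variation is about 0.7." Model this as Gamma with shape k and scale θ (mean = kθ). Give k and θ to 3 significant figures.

k ≈ 2.04, θ ≈ 73

For Gamma(k, scale θ): mean = kθ, variance = kθ², so CV = 1/√k.
CV = 0.7, hence k = 1/CV² = 2.04.
Then θ = mean/k = 149/2.04 = 73.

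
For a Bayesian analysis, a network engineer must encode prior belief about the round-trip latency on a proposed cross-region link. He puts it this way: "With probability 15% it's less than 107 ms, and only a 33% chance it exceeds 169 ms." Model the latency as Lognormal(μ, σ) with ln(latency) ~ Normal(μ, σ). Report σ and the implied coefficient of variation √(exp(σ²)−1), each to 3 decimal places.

σ ≈ 0.310, CV ≈ 0.317

If T ~ Lognormal(μ,σ) then ln T ~ Normal(μ,σ), so the p-quantile of ln T is μ + z_p·σ.
ln(107) = 4.673 and ln(169) = 5.13; z_{0.15} = -1.036, z_{0.67} = 0.4399.
σ = (5.13 − 4.673)/(0.4399 − (-1.036)) = 0.310.
μ = 4.673 − (-1.036)·0.310 = 4.994.
CV = √(exp(σ²)−1) = √(exp(0.0958)−1) = 0.317.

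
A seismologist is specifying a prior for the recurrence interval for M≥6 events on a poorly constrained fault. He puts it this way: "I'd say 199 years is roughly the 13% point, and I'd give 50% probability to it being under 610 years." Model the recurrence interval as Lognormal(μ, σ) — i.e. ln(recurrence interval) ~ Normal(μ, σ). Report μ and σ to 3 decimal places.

μ ≈ 6.413, σ ≈ 0.994

If T ~ Lognormal(μ,σ) then ln T ~ Normal(μ,σ), so the p-quantile of ln T is μ + z_p·σ.
ln(199) = 5.293 and ln(610) = 6.413; z_{0.13} = -1.126, z_{0.5} = 0.
σ = (6.413 − 5.293)/(0 − (-1.126)) = 0.994.
μ = 5.293 − (-1.126)·0.994 = 6.413.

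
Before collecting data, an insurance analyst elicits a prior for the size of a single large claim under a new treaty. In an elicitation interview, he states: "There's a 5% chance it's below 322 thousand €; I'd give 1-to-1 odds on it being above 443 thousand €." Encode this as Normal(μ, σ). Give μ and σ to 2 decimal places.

For Normal(μ,σ), the p-quantile is μ + z_p·σ. Here z_{0.05} = -1.645, z_{0.5} = 0.
So 322 = μ − 1.645σ and 443 = μ + 0σ.
Subtracting: σ = (443 − 322)/(0 − (-1.645)) = 73.56.
Then μ = 322 − (-1.645)·73.56 = 443.00.

μ = 443.00, σ = 73.56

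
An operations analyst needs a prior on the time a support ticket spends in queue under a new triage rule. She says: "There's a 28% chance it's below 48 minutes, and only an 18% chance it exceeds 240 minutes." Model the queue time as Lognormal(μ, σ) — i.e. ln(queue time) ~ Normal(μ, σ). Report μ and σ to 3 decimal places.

If T ~ Lognormal(μ,σ) then ln T ~ Normal(μ,σ), so the p-quantile of ln T is μ + z_p·σ.
ln(48) = 3.871 and ln(240) = 5.481; z_{0.28} = -0.5828, z_{0.82} = 0.9154.
σ = (5.481 − 3.871)/(0.9154 − (-0.5828)) = 1.074.
μ = 3.871 − (-0.5828)·1.074 = 4.497.

μ ≈ 4.497, σ ≈ 1.074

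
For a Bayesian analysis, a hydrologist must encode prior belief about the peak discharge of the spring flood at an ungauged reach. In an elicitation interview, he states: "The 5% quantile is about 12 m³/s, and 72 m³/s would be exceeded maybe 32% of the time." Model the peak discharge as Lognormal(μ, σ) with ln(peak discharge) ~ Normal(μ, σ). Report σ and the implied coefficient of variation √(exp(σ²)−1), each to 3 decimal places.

σ ≈ 0.848, CV ≈ 1.026

If T ~ Lognormal(μ,σ) then ln T ~ Normal(μ,σ), so the p-quantile of ln T is μ + z_p·σ.
ln(12) = 2.485 and ln(72) = 4.277; z_{0.05} = -1.645, z_{0.68} = 0.4677.
σ = (4.277 − 2.485)/(0.4677 − (-1.645)) = 0.848.
μ = 2.485 − (-1.645)·0.848 = 3.880.
CV = √(exp(σ²)−1) = √(exp(0.7194)−1) = 1.026.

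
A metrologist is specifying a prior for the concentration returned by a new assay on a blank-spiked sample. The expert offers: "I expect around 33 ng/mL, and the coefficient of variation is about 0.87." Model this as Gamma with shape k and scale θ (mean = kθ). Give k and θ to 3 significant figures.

k ≈ 1.32, θ ≈ 25

For Gamma(k, scale θ): mean = kθ, variance = kθ², so CV = 1/√k.
CV = 0.87, hence k = 1/CV² = 1.32.
Then θ = mean/k = 33/1.32 = 25.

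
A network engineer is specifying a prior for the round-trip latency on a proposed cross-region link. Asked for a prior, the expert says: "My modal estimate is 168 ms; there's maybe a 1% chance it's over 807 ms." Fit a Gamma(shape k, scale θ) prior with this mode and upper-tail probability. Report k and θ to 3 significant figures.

k ≈ 2.61, θ ≈ 104

Gamma(k,θ) with k>1 has mode (k−1)θ, so θ = 168/(k−1).
Need P(X < 807) = 0.99 with θ tied to k this way. Start at k = 2, θ = 168: P(X<807) ≈ 0.952.
Too low — raise k to concentrate. Iterating converges to k ≈ 2.61.
Then θ = 168/(2.61−1) ≈ 104.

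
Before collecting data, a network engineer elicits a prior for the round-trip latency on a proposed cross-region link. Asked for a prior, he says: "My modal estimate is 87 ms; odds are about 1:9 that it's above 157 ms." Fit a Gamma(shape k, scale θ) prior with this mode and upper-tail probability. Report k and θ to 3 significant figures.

Gamma(k,θ) with k>1 has mode (k−1)θ, so θ = 87/(k−1).
Need P(X < 157) = 0.9 with θ tied to k this way. Start at k = 2, θ = 87: P(X<157) ≈ 0.539.
Too low — raise k to concentrate. Iterating converges to k ≈ 6.46.
Then θ = 87/(6.46−1) ≈ 15.9.

k ≈ 6.46, θ ≈ 15.9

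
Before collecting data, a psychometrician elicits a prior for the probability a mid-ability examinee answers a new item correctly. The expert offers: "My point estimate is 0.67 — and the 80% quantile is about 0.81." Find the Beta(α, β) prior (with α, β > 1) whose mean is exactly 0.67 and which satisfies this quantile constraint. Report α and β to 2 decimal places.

α ≈ 5.56, β ≈ 2.74

With mean 0.67 fixed, write α = 0.67s, β = 0.33s where s = α+β.
Need P(θ < 0.81) = 0.8 under Beta(0.67s, 0.33s). Normal approximation: (q−m)/√(m(1−m)/s) ≈ z_{0.8} = 0.842, so s ≈ 0.67·0.33·(0.842)²/(0.81−0.67)² = 8.0.
At s = 8.0: P(θ<0.81) ≈ 0.794. Adjusting to match 0.8 gives s ≈ 8.29.
So α = 0.67·8.29 ≈ 5.56, β = 0.33·8.29 ≈ 2.74.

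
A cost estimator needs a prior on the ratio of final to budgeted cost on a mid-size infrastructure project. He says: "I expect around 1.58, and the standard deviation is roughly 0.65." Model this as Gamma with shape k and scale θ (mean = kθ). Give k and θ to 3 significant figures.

k ≈ 5.91, θ ≈ 0.267

For Gamma(k, scale θ): mean = kθ, variance = kθ², so CV = 1/√k.
CV = SD/mean = 0.65/1.58 = 0.4114, hence k = 1/CV² = 5.91.
Then θ = mean/k = 1.58/5.91 = 0.267.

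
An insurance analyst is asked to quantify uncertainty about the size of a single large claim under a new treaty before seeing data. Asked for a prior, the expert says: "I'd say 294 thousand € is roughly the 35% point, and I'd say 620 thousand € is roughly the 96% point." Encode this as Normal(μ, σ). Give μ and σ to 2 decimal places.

μ = 352.81, σ = 152.62

The p-quantile of Normal(μ,σ) is μ + z_p·σ, with z_{0.35} = -0.3853 and z_{0.96} = 1.751.
Eliminate σ: μ = (z₂·x₁ − z₁·x₂)/(z₂ − z₁) = (1.751·294 − (-0.3853)·620)/2.136 = 352.81.
Then σ = (x₂ − x₁)/(z₂ − z₁) = (620 − 294)/2.136 = 152.62.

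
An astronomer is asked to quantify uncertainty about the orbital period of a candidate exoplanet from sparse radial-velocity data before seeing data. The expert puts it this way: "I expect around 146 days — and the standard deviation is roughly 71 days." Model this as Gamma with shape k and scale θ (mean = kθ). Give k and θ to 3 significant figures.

For Gamma(k, scale θ): mean = kθ, variance = kθ², so CV = 1/√k.
CV = SD/mean = 71/146 = 0.4863, hence k = 1/CV² = 4.23.
Then θ = mean/k = 146/4.23 = 34.5.

k ≈ 4.23, θ ≈ 34.5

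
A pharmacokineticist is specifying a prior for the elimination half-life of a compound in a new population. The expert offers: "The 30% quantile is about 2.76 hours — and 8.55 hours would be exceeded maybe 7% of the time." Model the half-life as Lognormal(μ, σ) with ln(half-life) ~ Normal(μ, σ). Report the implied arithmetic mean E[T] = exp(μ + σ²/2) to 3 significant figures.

If T ~ Lognormal(μ,σ) then ln T ~ Normal(μ,σ), so the p-quantile of ln T is μ + z_p·σ.
ln(2.76) = 1.015 and ln(8.55) = 2.146; z_{0.3} = -0.5244, z_{0.93} = 1.476.
σ = (2.146 − 1.015)/(1.476 − (-0.5244)) = 0.565.
μ = 1.015 − (-0.5244)·0.565 = 1.312.
E[T] = exp(μ + σ²/2) = exp(1.312 + 0.1598) = 4.36 hours.

E[T] ≈ 4.36 hours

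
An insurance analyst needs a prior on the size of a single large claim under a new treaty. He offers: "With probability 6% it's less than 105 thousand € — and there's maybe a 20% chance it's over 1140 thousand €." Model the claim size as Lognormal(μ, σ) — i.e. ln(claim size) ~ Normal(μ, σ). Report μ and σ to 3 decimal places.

If T ~ Lognormal(μ,σ) then ln T ~ Normal(μ,σ), so the p-quantile of ln T is μ + z_p·σ.
ln(105) = 4.654 and ln(1140) = 7.039; z_{0.06} = -1.555, z_{0.8} = 0.8416.
σ = (7.039 − 4.654)/(0.8416 − (-1.555)) = 0.995.
μ = 4.654 − (-1.555)·0.995 = 6.201.

μ ≈ 6.201, σ ≈ 0.995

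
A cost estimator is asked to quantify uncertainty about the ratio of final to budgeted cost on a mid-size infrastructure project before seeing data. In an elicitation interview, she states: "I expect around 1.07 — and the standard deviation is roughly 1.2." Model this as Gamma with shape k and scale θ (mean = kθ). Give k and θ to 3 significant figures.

For Gamma(k, scale θ): mean = kθ, variance = kθ², so CV = 1/√k.
CV = SD/mean = 1.2/1.07 = 1.121, hence k = 1/CV² = 0.795.
Then θ = mean/k = 1.07/0.795 = 1.35.

k ≈ 0.795, θ ≈ 1.35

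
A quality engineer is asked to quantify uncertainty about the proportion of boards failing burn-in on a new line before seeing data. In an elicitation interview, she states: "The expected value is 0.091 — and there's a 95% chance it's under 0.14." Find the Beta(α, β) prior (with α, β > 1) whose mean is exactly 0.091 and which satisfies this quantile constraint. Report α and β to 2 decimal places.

With mean 0.091 fixed, write α = 0.091s, β = 0.909s where s = α+β.
Need P(θ < 0.14) = 0.95 under Beta(0.091s, 0.909s). Normal approximation: (q−m)/√(m(1−m)/s) ≈ z_{0.95} = 1.64, so s ≈ 0.091·0.909·(1.64)²/(0.14−0.091)² = 93.2.
At s = 93.2: P(θ<0.14) ≈ 0.937. Adjusting to match 0.95 gives s ≈ 109.03.
So α = 0.091·109.03 ≈ 9.92, β = 0.909·109.03 ≈ 99.11.

α ≈ 9.92, β ≈ 99.11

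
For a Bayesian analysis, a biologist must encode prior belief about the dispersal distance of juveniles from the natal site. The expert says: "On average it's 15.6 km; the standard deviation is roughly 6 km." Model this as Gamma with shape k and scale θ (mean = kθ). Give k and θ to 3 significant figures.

For Gamma(k, scale θ): mean = kθ, variance = kθ², so CV = 1/√k.
CV = SD/mean = 6/15.6 = 0.3846, hence k = 1/CV² = 6.76.
Then θ = mean/k = 15.6/6.76 = 2.31.

k ≈ 6.76, θ ≈ 2.31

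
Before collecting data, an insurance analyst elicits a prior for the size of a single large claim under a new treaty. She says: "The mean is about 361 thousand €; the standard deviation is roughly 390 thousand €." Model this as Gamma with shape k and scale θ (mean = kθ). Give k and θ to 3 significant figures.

k ≈ 0.857, θ ≈ 421

For Gamma(k, scale θ): mean = kθ, variance = kθ², so CV = 1/√k.
CV = SD/mean = 390/361 = 1.08, hence k = 1/CV² = 0.857.
Then θ = mean/k = 361/0.857 = 421.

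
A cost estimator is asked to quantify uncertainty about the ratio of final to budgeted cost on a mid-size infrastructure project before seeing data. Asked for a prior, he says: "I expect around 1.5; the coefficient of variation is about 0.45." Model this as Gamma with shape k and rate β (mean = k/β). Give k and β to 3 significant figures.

k ≈ 4.94, β ≈ 3.29

For Gamma(k, rate β): mean = k/β, variance = k/β², so CV = 1/√k.
CV = 0.45, hence k = 1/CV² = 4.94.
Then β = k/mean = 4.94/1.5 = 3.29.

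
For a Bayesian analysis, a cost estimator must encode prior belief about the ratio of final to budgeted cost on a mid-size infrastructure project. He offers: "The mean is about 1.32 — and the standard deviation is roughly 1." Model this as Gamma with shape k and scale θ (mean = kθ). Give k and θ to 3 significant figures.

k ≈ 1.74, θ ≈ 0.758

For Gamma(k, scale θ): mean = kθ, variance = kθ², so CV = 1/√k.
CV = SD/mean = 1/1.32 = 0.7576, hence k = 1/CV² = 1.74.
Then θ = mean/k = 1.32/1.74 = 0.758.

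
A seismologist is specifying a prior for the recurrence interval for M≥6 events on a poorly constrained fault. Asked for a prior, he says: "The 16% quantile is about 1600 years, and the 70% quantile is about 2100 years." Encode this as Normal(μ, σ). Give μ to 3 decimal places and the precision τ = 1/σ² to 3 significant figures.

μ = 1927.370, τ = 9.23e-06

The p-quantile of Normal(μ,σ) is μ + z_p·σ, with z_{0.16} = -0.9945 and z_{0.7} = 0.5244.
Eliminate σ: μ = (z₂·x₁ − z₁·x₂)/(z₂ − z₁) = (0.5244·1600 − (-0.9945)·2100)/1.519 = 1927.370.
Then σ = (x₂ − x₁)/(z₂ − z₁) = (2100 − 1600)/1.519 = 329.195.
Precision τ = 1/σ² = 1/329.2² = 9.23e-06.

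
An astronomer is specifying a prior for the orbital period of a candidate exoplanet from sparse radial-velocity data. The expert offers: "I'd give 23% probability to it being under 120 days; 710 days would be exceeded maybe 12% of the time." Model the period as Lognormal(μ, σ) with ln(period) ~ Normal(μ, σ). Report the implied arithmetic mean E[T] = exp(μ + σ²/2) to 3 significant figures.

If T ~ Lognormal(μ,σ) then ln T ~ Normal(μ,σ), so the p-quantile of ln T is μ + z_p·σ.
ln(120) = 4.787 and ln(710) = 6.565; z_{0.23} = -0.7388, z_{0.88} = 1.175.
σ = (6.565 − 4.787)/(1.175 − (-0.7388)) = 0.929.
μ = 4.787 − (-0.7388)·0.929 = 5.474.
E[T] = exp(μ + σ²/2) = exp(5.474 + 0.4314) = 367 days.

E[T] ≈ 367 days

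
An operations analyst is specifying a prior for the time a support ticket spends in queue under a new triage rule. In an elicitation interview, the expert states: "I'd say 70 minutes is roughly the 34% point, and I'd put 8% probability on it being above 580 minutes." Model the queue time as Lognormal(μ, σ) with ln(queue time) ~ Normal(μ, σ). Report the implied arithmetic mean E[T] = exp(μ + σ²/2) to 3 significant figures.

If T ~ Lognormal(μ,σ) then ln T ~ Normal(μ,σ), so the p-quantile of ln T is μ + z_p·σ.
ln(70) = 4.248 and ln(580) = 6.363; z_{0.34} = -0.4125, z_{0.92} = 1.405.
σ = (6.363 − 4.248)/(1.405 − (-0.4125)) = 1.163.
μ = 4.248 − (-0.4125)·1.163 = 4.728.
E[T] = exp(μ + σ²/2) = exp(4.728 + 0.6768) = 223 minutes.

E[T] ≈ 223 minutes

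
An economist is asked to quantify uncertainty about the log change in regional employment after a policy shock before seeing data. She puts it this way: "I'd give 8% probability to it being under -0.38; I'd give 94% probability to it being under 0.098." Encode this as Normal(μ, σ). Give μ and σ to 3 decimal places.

The p-quantile of Normal(μ,σ) is μ + z_p·σ, with z_{0.08} = -1.405 and z_{0.94} = 1.555.
Eliminate σ: μ = (z₂·x₁ − z₁·x₂)/(z₂ − z₁) = (1.555·-0.38 − (-1.405)·0.098)/2.96 = -0.153.
Then σ = (x₂ − x₁)/(z₂ − z₁) = (0.098 − -0.38)/2.96 = 0.161.

μ = -0.153, σ = 0.161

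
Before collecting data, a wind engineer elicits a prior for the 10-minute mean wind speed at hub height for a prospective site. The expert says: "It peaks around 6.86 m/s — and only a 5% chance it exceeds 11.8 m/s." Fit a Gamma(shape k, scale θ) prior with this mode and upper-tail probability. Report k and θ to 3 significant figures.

Gamma(k,θ) with k>1 has mode (k−1)θ, so θ = 6.86/(k−1).
Need P(X < 11.8) = 0.95 with θ tied to k this way. Start at k = 2, θ = 6.86: P(X<11.8) ≈ 0.513.
Too low — raise k to concentrate. Iterating converges to k ≈ 10.5.
Then θ = 6.86/(10.5−1) ≈ 0.723.

k ≈ 10.5, θ ≈ 0.723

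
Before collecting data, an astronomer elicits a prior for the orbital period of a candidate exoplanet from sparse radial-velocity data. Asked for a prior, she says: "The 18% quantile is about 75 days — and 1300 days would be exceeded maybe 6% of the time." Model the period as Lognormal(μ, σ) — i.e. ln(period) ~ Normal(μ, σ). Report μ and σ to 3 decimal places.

μ ≈ 5.375, σ ≈ 1.155

If T ~ Lognormal(μ,σ) then ln T ~ Normal(μ,σ), so the p-quantile of ln T is μ + z_p·σ.
ln(75) = 4.317 and ln(1300) = 7.17; z_{0.18} = -0.9154, z_{0.94} = 1.555.
σ = (7.17 − 4.317)/(1.555 − (-0.9154)) = 1.155.
μ = 4.317 − (-0.9154)·1.155 = 5.375.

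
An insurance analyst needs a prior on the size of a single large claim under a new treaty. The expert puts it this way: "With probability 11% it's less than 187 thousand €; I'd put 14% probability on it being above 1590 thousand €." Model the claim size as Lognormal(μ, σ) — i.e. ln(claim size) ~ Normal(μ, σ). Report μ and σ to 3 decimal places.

μ ≈ 6.369, σ ≈ 0.928

If T ~ Lognormal(μ,σ) then ln T ~ Normal(μ,σ), so the p-quantile of ln T is μ + z_p·σ.
ln(187) = 5.231 and ln(1590) = 7.371; z_{0.11} = -1.227, z_{0.86} = 1.08.
σ = (7.371 − 5.231)/(1.08 − (-1.227)) = 0.928.
μ = 5.231 − (-1.227)·0.928 = 6.369.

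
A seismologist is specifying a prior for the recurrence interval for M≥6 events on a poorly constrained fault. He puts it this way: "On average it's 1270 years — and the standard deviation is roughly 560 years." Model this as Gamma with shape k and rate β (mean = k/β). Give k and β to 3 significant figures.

k ≈ 5.14, β ≈ 0.00405

For Gamma(k, rate β): mean = k/β, variance = k/β², so CV = 1/√k.
CV = SD/mean = 560/1270 = 0.4409, hence k = 1/CV² = 5.14.
Then β = k/mean = 5.14/1270 = 0.00405.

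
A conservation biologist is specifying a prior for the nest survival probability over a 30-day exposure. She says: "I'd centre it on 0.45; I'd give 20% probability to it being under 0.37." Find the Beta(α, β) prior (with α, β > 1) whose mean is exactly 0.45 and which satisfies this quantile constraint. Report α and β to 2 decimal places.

With mean 0.45 fixed, write α = 0.45s, β = 0.55s where s = α+β.
Need P(θ < 0.37) = 0.2 under Beta(0.45s, 0.55s). Normal approximation: (q−m)/√(m(1−m)/s) ≈ z_{0.2} = -0.842, so s ≈ 0.45·0.55·(-0.842)²/(0.37−0.45)² = 27.4.
At s = 27.4: P(θ<0.37) ≈ 0.202. Adjusting to match 0.2 gives s ≈ 27.75.
So α = 0.45·27.75 ≈ 12.49, β = 0.55·27.75 ≈ 15.26.

α ≈ 12.49, β ≈ 15.26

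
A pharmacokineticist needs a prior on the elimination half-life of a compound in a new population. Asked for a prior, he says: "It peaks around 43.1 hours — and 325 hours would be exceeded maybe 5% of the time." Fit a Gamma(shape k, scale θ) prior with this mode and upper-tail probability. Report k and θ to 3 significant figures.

Gamma(k,θ) with k>1 has mode (k−1)θ, so θ = 43.1/(k−1).
Need P(X < 325) = 0.95 with θ tied to k this way. Start at k = 2, θ = 43.1: P(X<325) ≈ 0.995.
Too high — lower k to spread out. Iterating converges to k ≈ 1.52.
Then θ = 43.1/(1.52−1) ≈ 82.3.

k ≈ 1.52, θ ≈ 82.3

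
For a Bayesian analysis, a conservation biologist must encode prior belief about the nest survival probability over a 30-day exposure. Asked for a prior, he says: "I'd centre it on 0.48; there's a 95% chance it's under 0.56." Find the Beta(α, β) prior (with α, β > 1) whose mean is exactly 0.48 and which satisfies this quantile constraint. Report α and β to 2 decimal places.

α ≈ 50.51, β ≈ 54.72

With mean 0.48 fixed, write α = 0.48s, β = 0.52s where s = α+β.
Need P(θ < 0.56) = 0.95 under Beta(0.48s, 0.52s). Normal approximation: (q−m)/√(m(1−m)/s) ≈ z_{0.95} = 1.64, so s ≈ 0.48·0.52·(1.64)²/(0.56−0.48)² = 105.5.
At s = 105.5: P(θ<0.56) ≈ 0.950. Adjusting to match 0.95 gives s ≈ 105.23.
So α = 0.48·105.23 ≈ 50.51, β = 0.52·105.23 ≈ 54.72.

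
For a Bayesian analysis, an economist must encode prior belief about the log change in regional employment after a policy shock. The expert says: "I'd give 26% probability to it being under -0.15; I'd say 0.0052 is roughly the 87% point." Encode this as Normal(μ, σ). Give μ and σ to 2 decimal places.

The p-quantile of Normal(μ,σ) is μ + z_p·σ, with z_{0.26} = -0.6433 and z_{0.87} = 1.126.
Eliminate σ: μ = (z₂·x₁ − z₁·x₂)/(z₂ − z₁) = (1.126·-0.15 − (-0.6433)·0.0052)/1.77 = -0.09.
Then σ = (x₂ − x₁)/(z₂ − z₁) = (0.0052 − -0.15)/1.77 = 0.09.

μ = -0.09, σ = 0.09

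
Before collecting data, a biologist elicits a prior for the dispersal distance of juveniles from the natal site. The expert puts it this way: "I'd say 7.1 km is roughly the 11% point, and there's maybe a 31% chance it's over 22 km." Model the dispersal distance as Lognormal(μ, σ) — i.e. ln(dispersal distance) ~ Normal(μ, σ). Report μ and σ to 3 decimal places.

If T ~ Lognormal(μ,σ) then ln T ~ Normal(μ,σ), so the p-quantile of ln T is μ + z_p·σ.
ln(7.1) = 1.96 and ln(22) = 3.091; z_{0.11} = -1.227, z_{0.69} = 0.4959.
σ = (3.091 − 1.96)/(0.4959 − (-1.227)) = 0.657.
μ = 1.96 − (-1.227)·0.657 = 2.765.

μ ≈ 2.765, σ ≈ 0.657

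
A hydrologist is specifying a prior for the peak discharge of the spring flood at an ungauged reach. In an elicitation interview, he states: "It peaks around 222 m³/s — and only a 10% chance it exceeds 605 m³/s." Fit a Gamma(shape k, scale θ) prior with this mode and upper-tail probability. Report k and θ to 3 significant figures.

Gamma(k,θ) with k>1 has mode (k−1)θ, so θ = 222/(k−1).
Need P(X < 605) = 0.9 with θ tied to k this way. Start at k = 2, θ = 222: P(X<605) ≈ 0.756.
Too low — raise k to concentrate. Iterating converges to k ≈ 2.9.
Then θ = 222/(2.9−1) ≈ 117.

k ≈ 2.9, θ ≈ 117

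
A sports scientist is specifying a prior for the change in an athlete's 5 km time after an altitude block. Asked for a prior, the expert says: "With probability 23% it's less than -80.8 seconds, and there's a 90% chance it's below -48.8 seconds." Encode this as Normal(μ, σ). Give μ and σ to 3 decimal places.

μ = -69.098, σ = 15.838

For Normal(μ,σ), the p-quantile is μ + z_p·σ. Here z_{0.23} = -0.7388, z_{0.9} = 1.282.
So -80.8 = μ − 0.7388σ and -48.8 = μ + 1.282σ.
Subtracting: σ = (-48.8 − -80.8)/(1.282 − (-0.7388)) = 15.838.
Then μ = -80.8 − (-0.7388)·15.838 = -69.098.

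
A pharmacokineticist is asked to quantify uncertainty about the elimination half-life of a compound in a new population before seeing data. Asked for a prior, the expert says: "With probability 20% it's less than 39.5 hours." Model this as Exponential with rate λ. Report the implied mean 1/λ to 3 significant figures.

mean ≈ 177 hours

P(T < 39.5) = 1 − e^(−λ·39.5) = 0.2, so λ = −ln(1−0.2)/39.5 = −ln(0.8)/39.5 = 0.00565.
Mean = 1/λ = 177 hours.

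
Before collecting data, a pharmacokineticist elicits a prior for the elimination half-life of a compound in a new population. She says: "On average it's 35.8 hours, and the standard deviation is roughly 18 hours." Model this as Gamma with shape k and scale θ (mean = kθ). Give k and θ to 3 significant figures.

k ≈ 3.96, θ ≈ 9.05

For Gamma(k, scale θ): mean = kθ, variance = kθ², so CV = 1/√k.
CV = SD/mean = 18/35.8 = 0.5028, hence k = 1/CV² = 3.96.
Then θ = mean/k = 35.8/3.96 = 9.05.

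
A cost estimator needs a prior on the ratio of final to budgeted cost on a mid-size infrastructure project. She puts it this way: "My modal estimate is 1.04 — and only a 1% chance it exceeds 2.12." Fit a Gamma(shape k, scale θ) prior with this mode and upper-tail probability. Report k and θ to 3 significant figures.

Gamma(k,θ) with k>1 has mode (k−1)θ, so θ = 1.04/(k−1).
Need P(X < 2.12) = 0.99 with θ tied to k this way. Start at k = 2, θ = 1.04: P(X<2.12) ≈ 0.604.
Too low — raise k to concentrate. Iterating converges to k ≈ 10.6.
Then θ = 1.04/(10.6−1) ≈ 0.108.

k ≈ 10.6, θ ≈ 0.108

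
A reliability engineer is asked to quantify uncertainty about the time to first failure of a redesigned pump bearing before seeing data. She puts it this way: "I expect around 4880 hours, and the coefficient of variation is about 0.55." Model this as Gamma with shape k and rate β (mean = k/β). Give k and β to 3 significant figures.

For Gamma(k, rate β): mean = k/β, variance = k/β², so CV = 1/√k.
CV = 0.55, hence k = 1/CV² = 3.31.
Then β = k/mean = 3.31/4880 = 0.000677.

k ≈ 3.31, β ≈ 0.000677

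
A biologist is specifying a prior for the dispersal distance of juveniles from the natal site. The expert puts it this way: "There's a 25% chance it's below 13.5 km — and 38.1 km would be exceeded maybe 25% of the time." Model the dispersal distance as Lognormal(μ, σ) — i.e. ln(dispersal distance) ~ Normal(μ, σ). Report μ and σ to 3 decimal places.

If T ~ Lognormal(μ,σ) then ln T ~ Normal(μ,σ), so the p-quantile of ln T is μ + z_p·σ.
ln(13.5) = 2.603 and ln(38.1) = 3.64; z_{0.25} = -0.6745, z_{0.75} = 0.6745.
σ = (3.64 − 2.603)/(0.6745 − (-0.6745)) = 0.769.
μ = 2.603 − (-0.6745)·0.769 = 3.121.

μ ≈ 3.121, σ ≈ 0.769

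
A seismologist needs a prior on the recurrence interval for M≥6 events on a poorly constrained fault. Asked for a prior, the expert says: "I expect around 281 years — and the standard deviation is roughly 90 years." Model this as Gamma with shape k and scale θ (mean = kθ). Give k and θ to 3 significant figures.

For Gamma(k, scale θ): mean = kθ, variance = kθ², so CV = 1/√k.
CV = SD/mean = 90/281 = 0.3203, hence k = 1/CV² = 9.75.
Then θ = mean/k = 281/9.75 = 28.8.

k ≈ 9.75, θ ≈ 28.8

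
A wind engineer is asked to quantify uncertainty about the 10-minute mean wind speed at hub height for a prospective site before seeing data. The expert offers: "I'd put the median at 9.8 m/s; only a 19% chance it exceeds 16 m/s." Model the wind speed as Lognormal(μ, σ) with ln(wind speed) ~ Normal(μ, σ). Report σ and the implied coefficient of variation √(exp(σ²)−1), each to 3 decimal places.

σ ≈ 0.558, CV ≈ 0.605

If T ~ Lognormal(μ,σ) then ln T ~ Normal(μ,σ), so the p-quantile of ln T is μ + z_p·σ.
ln(9.8) = 2.282 and ln(16) = 2.773; z_{0.5} = 0, z_{0.81} = 0.8779.
σ = (2.773 − 2.282)/(0.8779 − (0)) = 0.558.
μ = 2.282 − (0)·0.558 = 2.282.
CV = √(exp(σ²)−1) = √(exp(0.3118)−1) = 0.605.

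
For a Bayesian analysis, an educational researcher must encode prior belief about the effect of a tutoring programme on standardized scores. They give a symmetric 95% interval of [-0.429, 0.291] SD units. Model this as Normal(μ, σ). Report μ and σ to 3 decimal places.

μ = -0.069, σ = 0.184

A symmetric 95% interval runs μ ± z·σ with z = 1.96.
Half-width = 0.36, so σ = 0.36/1.96 = 0.184.
μ is the interval midpoint, -0.069.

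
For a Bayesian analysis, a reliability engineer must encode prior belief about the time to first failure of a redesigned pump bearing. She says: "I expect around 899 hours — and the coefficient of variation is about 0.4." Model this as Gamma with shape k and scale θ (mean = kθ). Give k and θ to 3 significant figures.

k ≈ 6.25, θ ≈ 144

For Gamma(k, scale θ): mean = kθ, variance = kθ², so CV = 1/√k.
CV = 0.4, hence k = 1/CV² = 6.25.
Then θ = mean/k = 899/6.25 = 144.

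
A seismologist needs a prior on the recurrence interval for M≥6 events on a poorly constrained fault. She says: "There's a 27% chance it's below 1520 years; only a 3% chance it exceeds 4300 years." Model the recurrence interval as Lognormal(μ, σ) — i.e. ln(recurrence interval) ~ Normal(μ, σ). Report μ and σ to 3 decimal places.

If T ~ Lognormal(μ,σ) then ln T ~ Normal(μ,σ), so the p-quantile of ln T is μ + z_p·σ.
ln(1520) = 7.326 and ln(4300) = 8.366; z_{0.27} = -0.6128, z_{0.97} = 1.881.
σ = (8.366 − 7.326)/(1.881 − (-0.6128)) = 0.417.
μ = 7.326 − (-0.6128)·0.417 = 7.582.

μ ≈ 7.582, σ ≈ 0.417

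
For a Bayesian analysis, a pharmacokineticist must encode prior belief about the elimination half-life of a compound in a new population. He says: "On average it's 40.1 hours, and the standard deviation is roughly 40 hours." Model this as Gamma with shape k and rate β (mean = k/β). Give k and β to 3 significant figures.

k ≈ 1.01, β ≈ 0.0251

For Gamma(k, rate β): mean = k/β, variance = k/β², so CV = 1/√k.
CV = SD/mean = 40/40.1 = 0.9975, hence k = 1/CV² = 1.01.
Then β = k/mean = 1.01/40.1 = 0.0251.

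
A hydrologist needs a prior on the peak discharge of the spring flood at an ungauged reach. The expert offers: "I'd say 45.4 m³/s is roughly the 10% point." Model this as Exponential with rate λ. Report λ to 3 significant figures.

λ ≈ 0.00232

P(T < 45.4) = 1 − e^(−λ·45.4) = 0.1, so λ = −ln(1−0.1)/45.4 = −ln(0.9)/45.4 = 0.00232.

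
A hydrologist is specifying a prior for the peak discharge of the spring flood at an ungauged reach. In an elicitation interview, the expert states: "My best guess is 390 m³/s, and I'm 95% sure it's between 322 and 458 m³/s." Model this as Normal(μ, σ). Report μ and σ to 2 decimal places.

μ = 390.00, σ = 34.69

A symmetric 95% interval runs μ ± z·σ with z = 1.96.
Half-width = 68, so σ = 68/1.96 = 34.69.
μ is the stated best guess, 390.00.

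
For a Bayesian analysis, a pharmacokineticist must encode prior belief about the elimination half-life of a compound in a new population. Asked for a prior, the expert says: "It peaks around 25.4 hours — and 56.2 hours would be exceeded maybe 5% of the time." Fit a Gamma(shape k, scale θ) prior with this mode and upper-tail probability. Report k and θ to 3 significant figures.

Gamma(k,θ) with k>1 has mode (k−1)θ, so θ = 25.4/(k−1).
Need P(X < 56.2) = 0.95 with θ tied to k this way. Start at k = 2, θ = 25.4: P(X<56.2) ≈ 0.648.
Too low — raise k to concentrate. Iterating converges to k ≈ 5.36.
Then θ = 25.4/(5.36−1) ≈ 5.83.

k ≈ 5.36, θ ≈ 5.83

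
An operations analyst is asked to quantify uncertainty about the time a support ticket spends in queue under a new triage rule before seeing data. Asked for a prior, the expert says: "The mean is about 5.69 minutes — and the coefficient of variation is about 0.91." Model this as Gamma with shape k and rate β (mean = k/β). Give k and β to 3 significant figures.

k ≈ 1.21, β ≈ 0.212

For Gamma(k, rate β): mean = k/β, variance = k/β², so CV = 1/√k.
CV = 0.91, hence k = 1/CV² = 1.21.
Then β = k/mean = 1.21/5.69 = 0.212.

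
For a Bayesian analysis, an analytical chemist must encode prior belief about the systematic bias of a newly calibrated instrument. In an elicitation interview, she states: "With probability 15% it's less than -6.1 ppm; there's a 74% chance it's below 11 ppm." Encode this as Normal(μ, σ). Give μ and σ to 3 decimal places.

For Normal(μ,σ), the p-quantile is μ + z_p·σ. Here z_{0.15} = -1.036, z_{0.74} = 0.6433.
So -6.1 = μ − 1.036σ and 11 = μ + 0.6433σ.
Subtracting: σ = (11 − -6.1)/(0.6433 − (-1.036)) = 10.180.
Then μ = -6.1 − (-1.036)·10.180 = 4.451.

μ = 4.451, σ = 10.180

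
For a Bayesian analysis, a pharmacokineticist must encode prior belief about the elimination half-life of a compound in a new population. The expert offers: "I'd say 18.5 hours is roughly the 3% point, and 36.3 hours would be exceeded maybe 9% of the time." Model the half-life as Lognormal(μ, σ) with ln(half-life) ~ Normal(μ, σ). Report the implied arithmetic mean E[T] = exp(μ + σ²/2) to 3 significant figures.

E[T] ≈ 28 hours

If T ~ Lognormal(μ,σ) then ln T ~ Normal(μ,σ), so the p-quantile of ln T is μ + z_p·σ.
ln(18.5) = 2.918 and ln(36.3) = 3.592; z_{0.03} = -1.881, z_{0.91} = 1.341.
σ = (3.592 − 2.918)/(1.341 − (-1.881)) = 0.209.
μ = 2.918 − (-1.881)·0.209 = 3.311.
E[T] = exp(μ + σ²/2) = exp(3.311 + 0.0219) = 28 hours.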